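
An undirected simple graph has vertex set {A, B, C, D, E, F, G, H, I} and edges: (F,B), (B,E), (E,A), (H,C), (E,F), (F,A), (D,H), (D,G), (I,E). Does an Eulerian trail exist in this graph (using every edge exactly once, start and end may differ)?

Degrees: A:2, B:2, C:1, D:2, E:4, F:3, G:1, H:2, I:1
Odd-degree vertices: C, F, G, I (4 total).
With 4 odd-degree vertices (more than two), no single trail can use every edge.

No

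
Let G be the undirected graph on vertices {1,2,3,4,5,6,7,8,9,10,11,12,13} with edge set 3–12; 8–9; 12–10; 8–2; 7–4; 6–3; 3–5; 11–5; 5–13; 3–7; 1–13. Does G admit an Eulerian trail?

No

Degrees: 1:1, 2:1, 3:4, 4:1, 5:3, 6:1, 7:2, 8:2, 9:1, 10:1, 11:1, 12:2, 13:2
Odd-degree vertices: 1, 2, 4, 5, 6, 9, 10, 11 (8 total).
With 8 odd-degree vertices (more than two), no single trail can use every edge.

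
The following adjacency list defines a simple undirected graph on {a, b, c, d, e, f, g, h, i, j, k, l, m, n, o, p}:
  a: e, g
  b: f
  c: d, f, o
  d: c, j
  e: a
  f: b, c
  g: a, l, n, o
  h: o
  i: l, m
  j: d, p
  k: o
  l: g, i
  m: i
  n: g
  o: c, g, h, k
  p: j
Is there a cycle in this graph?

No

|V| = 16, |E| = 15, number of components = 1.
A forest on 16 vertices with 1 component has exactly 15 edges, which matches — so no cycle.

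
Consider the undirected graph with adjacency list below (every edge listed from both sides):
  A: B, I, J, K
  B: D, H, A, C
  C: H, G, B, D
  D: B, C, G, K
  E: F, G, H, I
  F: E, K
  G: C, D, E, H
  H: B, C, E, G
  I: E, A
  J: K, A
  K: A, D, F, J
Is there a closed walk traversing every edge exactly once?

Degrees: A:4, B:4, C:4, D:4, E:4, F:2, G:4, H:4, I:2, J:2, K:4
Every vertex has even degree and the edges form a single connected piece, so an Eulerian circuit exists.

Yes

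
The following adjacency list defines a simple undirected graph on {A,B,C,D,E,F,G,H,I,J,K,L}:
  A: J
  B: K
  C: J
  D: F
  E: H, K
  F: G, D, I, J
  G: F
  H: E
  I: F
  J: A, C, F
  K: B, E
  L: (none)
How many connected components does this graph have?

Component: {L}
Component: {B, E, H, K}
Component: {A, C, D, F, G, I, J}

3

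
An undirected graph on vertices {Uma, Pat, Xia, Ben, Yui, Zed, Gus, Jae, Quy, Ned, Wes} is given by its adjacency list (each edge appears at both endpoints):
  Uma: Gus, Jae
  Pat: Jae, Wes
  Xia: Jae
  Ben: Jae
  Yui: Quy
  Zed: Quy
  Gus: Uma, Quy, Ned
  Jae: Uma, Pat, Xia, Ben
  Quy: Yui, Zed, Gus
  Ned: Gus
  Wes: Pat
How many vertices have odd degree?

Degrees: Uma:2, Pat:2, Xia:1, Ben:1, Yui:1, Zed:1, Gus:3, Jae:4, Quy:3, Ned:1, Wes:1
Odd-degree vertices: Xia, Ben, Yui, Zed, Gus, Quy, Ned, Wes.

8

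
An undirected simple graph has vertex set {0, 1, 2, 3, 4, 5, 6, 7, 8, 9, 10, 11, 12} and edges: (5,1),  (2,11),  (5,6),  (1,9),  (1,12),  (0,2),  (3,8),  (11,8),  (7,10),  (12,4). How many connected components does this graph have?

3

Component: {7, 10}
Component: {0, 2, 3, 8, 11}
Component: {1, 4, 5, 6, 9, 12}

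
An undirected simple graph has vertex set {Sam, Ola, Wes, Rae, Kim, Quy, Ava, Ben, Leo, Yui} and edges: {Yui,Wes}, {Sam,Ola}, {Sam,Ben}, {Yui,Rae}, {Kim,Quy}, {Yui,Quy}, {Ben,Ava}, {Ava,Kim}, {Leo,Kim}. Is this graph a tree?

The graph has 10 vertices and 9 edges.
It is connected with exactly 9 edges, hence acyclic — it is a tree.

Yes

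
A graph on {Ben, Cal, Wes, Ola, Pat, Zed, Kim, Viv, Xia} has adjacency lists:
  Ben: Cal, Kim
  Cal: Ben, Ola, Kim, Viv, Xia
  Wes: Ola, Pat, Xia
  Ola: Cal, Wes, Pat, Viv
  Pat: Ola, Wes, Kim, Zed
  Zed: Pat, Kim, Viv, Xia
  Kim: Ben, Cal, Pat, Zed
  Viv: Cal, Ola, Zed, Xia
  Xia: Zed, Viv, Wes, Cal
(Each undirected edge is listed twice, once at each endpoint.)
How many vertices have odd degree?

2

Degrees: Ben:2, Cal:5, Wes:3, Ola:4, Pat:4, Zed:4, Kim:4, Viv:4, Xia:4
Odd-degree vertices: Cal, Wes.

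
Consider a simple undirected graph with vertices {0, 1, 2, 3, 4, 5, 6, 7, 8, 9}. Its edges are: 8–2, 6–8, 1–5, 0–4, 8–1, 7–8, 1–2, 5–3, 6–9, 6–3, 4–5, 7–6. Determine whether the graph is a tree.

No

|V| = 10, |E| = 12.
Connected but with 12 > 9 edges, so it has a cycle and is not a tree.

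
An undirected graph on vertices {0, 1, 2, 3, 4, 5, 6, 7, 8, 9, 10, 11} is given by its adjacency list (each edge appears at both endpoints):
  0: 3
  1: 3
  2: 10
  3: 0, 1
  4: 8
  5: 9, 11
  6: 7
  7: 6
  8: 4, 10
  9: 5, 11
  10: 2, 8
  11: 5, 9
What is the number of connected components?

Component: {6, 7}
Component: {0, 1, 3}
Component: {5, 9, 11}
Component: {2, 4, 8, 10}

4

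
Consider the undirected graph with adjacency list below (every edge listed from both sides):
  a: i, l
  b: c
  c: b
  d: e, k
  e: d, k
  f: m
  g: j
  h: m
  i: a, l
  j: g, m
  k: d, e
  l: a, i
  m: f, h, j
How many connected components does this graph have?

Component: {b, c}
Component: {a, i, l}
Component: {d, e, k}
Component: {f, g, h, j, m}

4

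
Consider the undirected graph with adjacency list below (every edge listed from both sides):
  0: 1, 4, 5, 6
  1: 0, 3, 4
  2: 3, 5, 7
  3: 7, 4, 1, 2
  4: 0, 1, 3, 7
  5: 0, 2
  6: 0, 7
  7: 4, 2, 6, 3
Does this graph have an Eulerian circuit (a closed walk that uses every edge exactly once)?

No

Degrees: 0:4, 1:3, 2:3, 3:4, 4:4, 5:2, 6:2, 7:4
Vertices with odd degree: 1, 2. An Eulerian circuit requires all degrees even.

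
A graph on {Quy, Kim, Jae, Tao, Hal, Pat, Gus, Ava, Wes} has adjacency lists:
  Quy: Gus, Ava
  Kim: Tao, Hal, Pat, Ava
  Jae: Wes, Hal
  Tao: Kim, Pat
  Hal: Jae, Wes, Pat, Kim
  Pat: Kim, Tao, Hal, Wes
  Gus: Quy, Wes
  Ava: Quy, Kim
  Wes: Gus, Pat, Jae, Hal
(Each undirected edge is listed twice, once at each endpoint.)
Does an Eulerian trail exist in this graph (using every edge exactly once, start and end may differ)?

Degrees: Quy:2, Kim:4, Jae:2, Tao:2, Hal:4, Pat:4, Gus:2, Ava:2, Wes:4
Odd-degree vertices: none (0 total).
With 0 odd-degree vertices and all edges in one connected piece, an Eulerian trail exists.

Yes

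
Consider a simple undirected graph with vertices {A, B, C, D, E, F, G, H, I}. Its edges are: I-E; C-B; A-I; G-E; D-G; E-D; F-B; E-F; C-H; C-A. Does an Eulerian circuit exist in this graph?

No

Degrees: A:2, B:2, C:3, D:2, E:4, F:2, G:2, H:1, I:2
Vertices with odd degree: C, H. An Eulerian circuit requires all degrees even.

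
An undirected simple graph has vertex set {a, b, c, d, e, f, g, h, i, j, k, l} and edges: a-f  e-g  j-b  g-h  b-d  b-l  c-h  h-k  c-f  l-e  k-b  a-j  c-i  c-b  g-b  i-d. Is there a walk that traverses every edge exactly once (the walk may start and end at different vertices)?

Yes

Degrees: a:2, b:6, c:4, d:2, e:2, f:2, g:3, h:3, i:2, j:2, k:2, l:2
Odd-degree vertices: g, h (2 total).
With 2 odd-degree vertices and all edges in one connected piece, an Eulerian trail exists (from g to h).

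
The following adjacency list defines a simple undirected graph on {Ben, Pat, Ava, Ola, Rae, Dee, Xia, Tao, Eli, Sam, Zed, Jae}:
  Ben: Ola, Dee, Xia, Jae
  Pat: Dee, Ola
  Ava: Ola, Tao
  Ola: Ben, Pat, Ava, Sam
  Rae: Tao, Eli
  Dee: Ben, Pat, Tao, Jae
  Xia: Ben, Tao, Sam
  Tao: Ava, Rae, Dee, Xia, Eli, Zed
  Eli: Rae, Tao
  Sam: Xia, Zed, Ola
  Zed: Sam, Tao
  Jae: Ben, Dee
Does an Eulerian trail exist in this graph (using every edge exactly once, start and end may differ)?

Degrees: Ben:4, Pat:2, Ava:2, Ola:4, Rae:2, Dee:4, Xia:3, Tao:6, Eli:2, Sam:3, Zed:2, Jae:2
Odd-degree vertices: Xia, Sam (2 total).
The non-isolated vertices are connected and exactly 2 have odd degree, so an Eulerian trail exists (from Xia to Sam).

Yes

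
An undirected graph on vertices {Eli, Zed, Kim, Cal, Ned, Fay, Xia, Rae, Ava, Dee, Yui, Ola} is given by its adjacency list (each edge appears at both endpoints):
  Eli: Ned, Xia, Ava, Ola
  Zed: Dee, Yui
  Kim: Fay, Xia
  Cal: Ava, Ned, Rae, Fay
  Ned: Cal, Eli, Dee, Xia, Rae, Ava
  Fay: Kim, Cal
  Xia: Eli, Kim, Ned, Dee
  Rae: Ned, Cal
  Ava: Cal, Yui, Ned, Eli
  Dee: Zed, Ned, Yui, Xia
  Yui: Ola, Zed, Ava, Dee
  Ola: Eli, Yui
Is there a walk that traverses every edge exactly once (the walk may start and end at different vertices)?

Yes

Degrees: Eli:4, Zed:2, Kim:2, Cal:4, Ned:6, Fay:2, Xia:4, Rae:2, Ava:4, Dee:4, Yui:4, Ola:2
Odd-degree vertices: none (0 total).
With 0 odd-degree vertices and all edges in one connected piece, an Eulerian trail exists.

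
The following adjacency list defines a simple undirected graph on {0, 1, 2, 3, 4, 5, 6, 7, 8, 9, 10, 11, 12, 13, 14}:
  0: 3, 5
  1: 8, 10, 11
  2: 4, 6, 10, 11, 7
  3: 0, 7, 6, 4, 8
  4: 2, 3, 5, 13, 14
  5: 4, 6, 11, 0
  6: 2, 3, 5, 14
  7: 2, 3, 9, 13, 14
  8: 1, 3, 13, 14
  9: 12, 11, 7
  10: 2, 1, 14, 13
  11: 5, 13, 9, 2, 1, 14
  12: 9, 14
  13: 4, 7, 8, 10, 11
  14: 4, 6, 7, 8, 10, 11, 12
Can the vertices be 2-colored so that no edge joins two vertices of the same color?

Color {1, 2, 3, 5, 9, 13, 14} black and {0, 4, 6, 7, 8, 10, 11, 12} white. No edge joins two same-colored vertices, so the graph is bipartite.

Yes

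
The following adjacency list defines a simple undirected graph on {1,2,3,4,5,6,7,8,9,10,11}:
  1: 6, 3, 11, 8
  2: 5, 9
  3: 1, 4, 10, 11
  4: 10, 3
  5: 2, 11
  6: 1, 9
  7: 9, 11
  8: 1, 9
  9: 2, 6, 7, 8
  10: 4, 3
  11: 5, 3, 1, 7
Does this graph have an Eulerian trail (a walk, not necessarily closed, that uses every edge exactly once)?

Yes

Degrees: 1:4, 2:2, 3:4, 4:2, 5:2, 6:2, 7:2, 8:2, 9:4, 10:2, 11:4
Odd-degree vertices: none (0 total).
The non-isolated vertices are connected and exactly 0 have odd degree, so an Eulerian trail exists.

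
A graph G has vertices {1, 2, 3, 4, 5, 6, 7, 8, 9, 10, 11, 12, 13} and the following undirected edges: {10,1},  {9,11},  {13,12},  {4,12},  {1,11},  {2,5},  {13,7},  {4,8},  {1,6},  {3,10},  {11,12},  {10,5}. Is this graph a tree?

The graph has 13 vertices and 12 edges.
Connected and |E| = |V| - 1, which characterizes a tree.

Yes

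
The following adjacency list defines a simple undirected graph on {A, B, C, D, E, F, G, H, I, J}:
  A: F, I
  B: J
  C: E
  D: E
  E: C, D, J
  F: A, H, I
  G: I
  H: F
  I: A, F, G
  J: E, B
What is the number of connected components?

2

Component: {A, F, G, H, I}
Component: {B, C, D, E, J}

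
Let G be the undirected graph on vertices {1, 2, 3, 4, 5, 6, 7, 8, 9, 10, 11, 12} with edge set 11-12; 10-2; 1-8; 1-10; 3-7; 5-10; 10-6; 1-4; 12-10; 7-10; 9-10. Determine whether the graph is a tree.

|V| = 12, |E| = 11.
Connected and |E| = |V| - 1, which characterizes a tree.

Yes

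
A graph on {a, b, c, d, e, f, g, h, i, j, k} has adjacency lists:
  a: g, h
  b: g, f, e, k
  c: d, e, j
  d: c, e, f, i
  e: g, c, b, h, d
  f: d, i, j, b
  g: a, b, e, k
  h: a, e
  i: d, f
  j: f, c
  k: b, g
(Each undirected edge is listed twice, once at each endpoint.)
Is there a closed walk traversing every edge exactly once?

Degrees: a:2, b:4, c:3, d:4, e:5, f:4, g:4, h:2, i:2, j:2, k:2
Vertices with odd degree: c, e. An Eulerian circuit requires all degrees even.

No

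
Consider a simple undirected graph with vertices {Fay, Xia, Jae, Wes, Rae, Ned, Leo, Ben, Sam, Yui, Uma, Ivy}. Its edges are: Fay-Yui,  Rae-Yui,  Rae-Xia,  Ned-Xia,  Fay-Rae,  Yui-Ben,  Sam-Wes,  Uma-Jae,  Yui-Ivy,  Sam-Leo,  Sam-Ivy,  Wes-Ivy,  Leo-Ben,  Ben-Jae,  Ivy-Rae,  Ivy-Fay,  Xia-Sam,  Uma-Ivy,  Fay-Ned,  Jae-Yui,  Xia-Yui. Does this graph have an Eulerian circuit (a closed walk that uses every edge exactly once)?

Degrees: Fay:4, Xia:4, Jae:3, Wes:2, Rae:4, Ned:2, Leo:2, Ben:3, Sam:4, Yui:6, Uma:2, Ivy:6
Vertices with odd degree: Jae, Ben. An Eulerian circuit requires all degrees even.

No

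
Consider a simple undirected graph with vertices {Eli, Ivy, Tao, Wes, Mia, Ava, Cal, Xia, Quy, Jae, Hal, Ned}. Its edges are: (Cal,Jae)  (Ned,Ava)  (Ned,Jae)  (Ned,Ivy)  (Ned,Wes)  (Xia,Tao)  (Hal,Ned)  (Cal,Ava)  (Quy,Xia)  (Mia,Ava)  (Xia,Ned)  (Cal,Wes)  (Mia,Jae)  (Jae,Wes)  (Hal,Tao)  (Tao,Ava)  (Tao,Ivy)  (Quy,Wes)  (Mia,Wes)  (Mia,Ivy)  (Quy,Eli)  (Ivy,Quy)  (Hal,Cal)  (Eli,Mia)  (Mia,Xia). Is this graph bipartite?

Jae-Wes-Ned-Jae is an odd cycle (length 3), and a bipartite graph can contain only even cycles.

No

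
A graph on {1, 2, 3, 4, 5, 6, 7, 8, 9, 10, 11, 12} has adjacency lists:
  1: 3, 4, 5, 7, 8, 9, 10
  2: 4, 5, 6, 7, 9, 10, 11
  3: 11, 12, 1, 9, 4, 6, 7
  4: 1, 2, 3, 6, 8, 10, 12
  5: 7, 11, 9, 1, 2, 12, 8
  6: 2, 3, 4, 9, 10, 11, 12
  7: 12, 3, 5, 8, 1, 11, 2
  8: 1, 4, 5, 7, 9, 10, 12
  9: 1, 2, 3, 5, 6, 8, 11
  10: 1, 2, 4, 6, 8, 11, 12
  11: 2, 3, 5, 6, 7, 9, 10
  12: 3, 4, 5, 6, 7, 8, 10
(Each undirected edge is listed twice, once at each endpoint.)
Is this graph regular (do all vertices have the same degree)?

Yes

Degrees: 1:7, 2:7, 3:7, 4:7, 5:7, 6:7, 7:7, 8:7, 9:7, 10:7, 11:7, 12:7
Every vertex has degree 7, so the graph is 7-regular.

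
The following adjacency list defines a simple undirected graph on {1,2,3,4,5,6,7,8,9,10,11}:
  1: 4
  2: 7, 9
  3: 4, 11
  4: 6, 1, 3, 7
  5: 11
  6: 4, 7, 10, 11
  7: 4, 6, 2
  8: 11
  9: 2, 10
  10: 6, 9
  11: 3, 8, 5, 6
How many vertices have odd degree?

Degrees: 1:1, 2:2, 3:2, 4:4, 5:1, 6:4, 7:3, 8:1, 9:2, 10:2, 11:4
Odd-degree vertices: 1, 5, 7, 8.

4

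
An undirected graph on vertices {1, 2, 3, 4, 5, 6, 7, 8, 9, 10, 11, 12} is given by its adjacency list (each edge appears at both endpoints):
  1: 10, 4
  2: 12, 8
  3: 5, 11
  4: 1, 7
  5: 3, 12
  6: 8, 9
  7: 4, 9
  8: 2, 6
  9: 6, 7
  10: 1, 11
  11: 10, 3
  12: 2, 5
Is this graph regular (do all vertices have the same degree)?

Degrees: 1:2, 2:2, 3:2, 4:2, 5:2, 6:2, 7:2, 8:2, 9:2, 10:2, 11:2, 12:2
Every vertex has degree 2, so the graph is 2-regular.

Yes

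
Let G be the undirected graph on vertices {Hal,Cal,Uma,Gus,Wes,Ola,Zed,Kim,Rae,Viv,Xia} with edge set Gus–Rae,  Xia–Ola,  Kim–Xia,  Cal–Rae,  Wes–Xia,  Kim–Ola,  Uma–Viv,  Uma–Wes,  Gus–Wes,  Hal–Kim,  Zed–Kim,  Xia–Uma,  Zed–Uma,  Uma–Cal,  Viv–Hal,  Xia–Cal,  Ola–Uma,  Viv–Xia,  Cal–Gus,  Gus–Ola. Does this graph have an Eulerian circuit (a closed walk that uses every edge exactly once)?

No

Degrees: Hal:2, Cal:4, Uma:6, Gus:4, Wes:3, Ola:4, Zed:2, Kim:4, Rae:2, Viv:3, Xia:6
Wes, Viv have odd degree; an Eulerian circuit needs every degree to be even, so none exists.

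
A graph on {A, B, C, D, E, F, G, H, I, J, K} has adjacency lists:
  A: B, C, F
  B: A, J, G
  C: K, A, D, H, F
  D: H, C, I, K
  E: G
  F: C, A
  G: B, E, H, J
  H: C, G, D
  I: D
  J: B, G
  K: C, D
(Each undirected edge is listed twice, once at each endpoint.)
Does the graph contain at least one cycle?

The graph has 11 vertices, 15 edges, and 1 connected component.
Since 15 > 11 - 1, a cycle must exist; for instance A-F-C-H-G-B-A.

Yes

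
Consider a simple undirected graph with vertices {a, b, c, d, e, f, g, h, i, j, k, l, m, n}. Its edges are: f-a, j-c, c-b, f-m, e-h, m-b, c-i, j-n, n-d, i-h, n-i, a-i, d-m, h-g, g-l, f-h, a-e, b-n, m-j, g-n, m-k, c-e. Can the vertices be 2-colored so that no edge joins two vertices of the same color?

Partition the vertices as {b, d, e, f, g, i, j, k} vs {a, c, h, l, m, n}. Each listed edge has one endpoint in each part, so the graph is bipartite.

Yes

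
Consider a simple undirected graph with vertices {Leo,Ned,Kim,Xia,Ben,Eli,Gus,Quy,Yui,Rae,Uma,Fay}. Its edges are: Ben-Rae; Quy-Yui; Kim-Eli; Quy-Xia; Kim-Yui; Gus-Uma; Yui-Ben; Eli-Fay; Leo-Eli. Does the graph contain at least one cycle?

No

The graph has 12 vertices, 9 edges, and 3 connected components.
A forest on 12 vertices with 3 components has exactly 9 edges, which matches — so no cycle.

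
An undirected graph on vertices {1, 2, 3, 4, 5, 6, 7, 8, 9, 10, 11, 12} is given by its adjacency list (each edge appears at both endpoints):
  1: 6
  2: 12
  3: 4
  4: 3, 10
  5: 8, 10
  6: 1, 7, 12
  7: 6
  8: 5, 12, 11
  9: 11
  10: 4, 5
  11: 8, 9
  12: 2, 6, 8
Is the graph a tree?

The graph has 12 vertices and 11 edges.
It is connected with exactly 11 edges, hence acyclic — it is a tree.

Yes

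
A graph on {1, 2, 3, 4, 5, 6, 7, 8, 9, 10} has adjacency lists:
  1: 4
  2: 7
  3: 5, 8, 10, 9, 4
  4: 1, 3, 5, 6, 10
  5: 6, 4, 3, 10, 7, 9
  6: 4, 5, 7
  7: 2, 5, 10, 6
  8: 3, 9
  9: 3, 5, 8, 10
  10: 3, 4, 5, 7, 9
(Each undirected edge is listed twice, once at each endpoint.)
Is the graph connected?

Yes

A breadth-first search from 1 visits 1, 4, 3, 5, 6, 10, 8, 9, 7, 2 — all 10 vertices — so the graph is connected.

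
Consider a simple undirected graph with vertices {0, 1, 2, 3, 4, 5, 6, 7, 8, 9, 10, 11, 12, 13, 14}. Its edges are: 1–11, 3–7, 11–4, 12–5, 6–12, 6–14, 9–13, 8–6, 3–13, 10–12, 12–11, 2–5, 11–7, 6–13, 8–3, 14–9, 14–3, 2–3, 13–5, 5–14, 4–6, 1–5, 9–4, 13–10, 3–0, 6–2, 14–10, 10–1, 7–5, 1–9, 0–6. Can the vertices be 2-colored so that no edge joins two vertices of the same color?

Color {3, 5, 6, 9, 10, 11} black and {0, 1, 2, 4, 7, 8, 12, 13, 14} white. No edge joins two same-colored vertices, so the graph is bipartite.

Yes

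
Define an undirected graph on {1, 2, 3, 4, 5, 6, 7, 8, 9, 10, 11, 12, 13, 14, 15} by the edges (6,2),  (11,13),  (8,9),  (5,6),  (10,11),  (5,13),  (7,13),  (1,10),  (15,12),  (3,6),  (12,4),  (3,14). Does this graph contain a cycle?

|V| = 15, |E| = 12, number of components = 3.
A forest on 15 vertices with 3 components has exactly 12 edges, which matches — so no cycle.

No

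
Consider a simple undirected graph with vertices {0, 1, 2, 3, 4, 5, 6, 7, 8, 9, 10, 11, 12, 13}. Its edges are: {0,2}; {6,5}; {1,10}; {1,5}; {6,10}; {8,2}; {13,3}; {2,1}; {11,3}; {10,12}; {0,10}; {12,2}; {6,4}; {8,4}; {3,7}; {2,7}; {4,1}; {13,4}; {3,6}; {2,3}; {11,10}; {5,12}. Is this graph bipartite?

The cycle 7-2-3-7 has length 3, which is odd, so the graph is not bipartite.

No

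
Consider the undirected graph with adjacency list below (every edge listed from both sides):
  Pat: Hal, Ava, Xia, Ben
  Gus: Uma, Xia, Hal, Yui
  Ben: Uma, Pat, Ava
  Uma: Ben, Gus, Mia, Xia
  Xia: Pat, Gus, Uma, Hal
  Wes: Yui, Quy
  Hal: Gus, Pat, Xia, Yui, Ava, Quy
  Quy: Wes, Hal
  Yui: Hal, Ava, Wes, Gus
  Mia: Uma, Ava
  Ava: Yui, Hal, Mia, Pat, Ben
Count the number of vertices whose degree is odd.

2

Degrees: Pat:4, Gus:4, Ben:3, Uma:4, Xia:4, Wes:2, Hal:6, Quy:2, Yui:4, Mia:2, Ava:5
Odd-degree vertices: Ben, Ava.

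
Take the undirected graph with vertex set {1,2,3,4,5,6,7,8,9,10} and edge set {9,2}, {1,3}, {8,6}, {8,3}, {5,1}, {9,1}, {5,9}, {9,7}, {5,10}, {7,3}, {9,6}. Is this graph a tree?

|V| = 10, |E| = 11.
It is not connected, so it is not a tree.

No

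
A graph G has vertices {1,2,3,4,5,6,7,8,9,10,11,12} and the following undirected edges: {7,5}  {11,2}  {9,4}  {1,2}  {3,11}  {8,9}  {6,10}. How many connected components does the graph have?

5

Component: {12}
Component: {5, 7}
Component: {6, 10}
Component: {4, 8, 9}
Component: {1, 2, 3, 11}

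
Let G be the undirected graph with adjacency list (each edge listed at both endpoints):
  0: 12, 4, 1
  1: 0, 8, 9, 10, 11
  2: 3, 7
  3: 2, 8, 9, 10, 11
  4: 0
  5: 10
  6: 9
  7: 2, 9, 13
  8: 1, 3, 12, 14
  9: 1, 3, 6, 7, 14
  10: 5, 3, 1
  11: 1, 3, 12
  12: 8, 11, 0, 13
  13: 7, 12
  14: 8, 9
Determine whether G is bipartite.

Partition the vertices as {1, 3, 4, 5, 6, 7, 12, 14} vs {0, 2, 8, 9, 10, 11, 13}. Each listed edge has one endpoint in each part, so the graph is bipartite.

Yes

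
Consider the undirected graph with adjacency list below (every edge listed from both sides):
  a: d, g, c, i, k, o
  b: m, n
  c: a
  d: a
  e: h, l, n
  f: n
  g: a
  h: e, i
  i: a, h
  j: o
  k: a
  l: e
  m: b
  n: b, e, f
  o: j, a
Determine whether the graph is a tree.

Yes

|V| = 15, |E| = 14.
Connected and |E| = |V| - 1, which characterizes a tree.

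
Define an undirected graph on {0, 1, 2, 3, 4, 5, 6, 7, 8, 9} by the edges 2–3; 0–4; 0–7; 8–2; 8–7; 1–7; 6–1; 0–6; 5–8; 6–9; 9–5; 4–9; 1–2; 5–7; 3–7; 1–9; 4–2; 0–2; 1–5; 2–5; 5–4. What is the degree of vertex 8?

Neighbors of 8: 2, 5, 7.

3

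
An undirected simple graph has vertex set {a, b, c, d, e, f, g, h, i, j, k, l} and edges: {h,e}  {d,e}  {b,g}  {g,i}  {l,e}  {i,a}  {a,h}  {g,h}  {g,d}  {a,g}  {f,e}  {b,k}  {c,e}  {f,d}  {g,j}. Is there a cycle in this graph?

Yes

The graph has 12 vertices, 15 edges, and 1 connected component.
One cycle is h-e-f-d-g-h.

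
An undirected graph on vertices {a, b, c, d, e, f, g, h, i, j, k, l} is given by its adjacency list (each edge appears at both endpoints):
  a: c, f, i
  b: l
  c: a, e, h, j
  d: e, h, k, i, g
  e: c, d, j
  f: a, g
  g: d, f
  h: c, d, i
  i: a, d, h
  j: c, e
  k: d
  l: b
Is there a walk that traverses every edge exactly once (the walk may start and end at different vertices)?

Degrees: a:3, b:1, c:4, d:5, e:3, f:2, g:2, h:3, i:3, j:2, k:1, l:1
Odd-degree vertices: a, b, d, e, h, i, k, l (8 total).
An Eulerian trail requires 0 or 2 odd-degree vertices; here there are 8.

No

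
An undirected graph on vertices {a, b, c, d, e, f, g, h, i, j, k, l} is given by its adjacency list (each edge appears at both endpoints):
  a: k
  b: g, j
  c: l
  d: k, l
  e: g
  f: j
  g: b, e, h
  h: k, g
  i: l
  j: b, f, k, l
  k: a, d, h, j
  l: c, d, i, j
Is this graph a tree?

The graph has 12 vertices and 13 edges.
A tree on 12 vertices has exactly 11 edges; this graph has 13, so it contains a cycle and is not a tree.

No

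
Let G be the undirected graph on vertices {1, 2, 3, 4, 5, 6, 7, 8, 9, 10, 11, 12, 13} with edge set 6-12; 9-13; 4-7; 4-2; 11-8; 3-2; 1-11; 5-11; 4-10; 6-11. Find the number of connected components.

Component: {9, 13}
Component: {2, 3, 4, 7, 10}
Component: {1, 5, 6, 8, 11, 12}

3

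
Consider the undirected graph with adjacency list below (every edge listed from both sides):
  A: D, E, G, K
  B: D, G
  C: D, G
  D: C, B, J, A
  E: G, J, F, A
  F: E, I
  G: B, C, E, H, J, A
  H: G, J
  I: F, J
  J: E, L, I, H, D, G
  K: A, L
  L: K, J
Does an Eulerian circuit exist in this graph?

Degrees: A:4, B:2, C:2, D:4, E:4, F:2, G:6, H:2, I:2, J:6, K:2, L:2
All degrees are even and the non-isolated vertices are connected — an Eulerian circuit exists.

Yes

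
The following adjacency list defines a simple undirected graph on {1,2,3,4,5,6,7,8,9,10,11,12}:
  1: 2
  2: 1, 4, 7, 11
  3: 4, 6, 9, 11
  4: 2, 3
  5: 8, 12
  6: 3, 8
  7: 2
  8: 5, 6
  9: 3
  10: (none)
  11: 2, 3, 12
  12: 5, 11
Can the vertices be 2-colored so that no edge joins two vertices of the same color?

Yes

Partition the vertices as {2, 3, 8, 10, 12} vs {1, 4, 5, 6, 7, 9, 11}. Each listed edge has one endpoint in each part, so the graph is bipartite.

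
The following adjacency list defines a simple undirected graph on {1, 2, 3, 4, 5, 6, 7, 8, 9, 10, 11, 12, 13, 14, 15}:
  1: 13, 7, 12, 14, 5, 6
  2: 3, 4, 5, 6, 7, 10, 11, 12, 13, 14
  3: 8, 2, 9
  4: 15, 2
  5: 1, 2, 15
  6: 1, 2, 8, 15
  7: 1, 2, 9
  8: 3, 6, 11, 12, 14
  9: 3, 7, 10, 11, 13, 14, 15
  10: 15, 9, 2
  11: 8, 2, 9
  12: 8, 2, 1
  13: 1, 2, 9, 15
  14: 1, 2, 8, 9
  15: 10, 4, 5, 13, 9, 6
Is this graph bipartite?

No

13-9-15-13 is an odd cycle (length 3), and a bipartite graph can contain only even cycles.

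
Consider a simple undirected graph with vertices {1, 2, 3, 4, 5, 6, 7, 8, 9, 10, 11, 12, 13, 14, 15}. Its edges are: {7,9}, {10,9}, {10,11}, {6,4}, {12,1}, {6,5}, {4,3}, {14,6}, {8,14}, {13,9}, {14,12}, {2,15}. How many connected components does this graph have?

3

Component: {2, 15}
Component: {7, 9, 10, 11, 13}
Component: {1, 3, 4, 5, 6, 8, 12, 14}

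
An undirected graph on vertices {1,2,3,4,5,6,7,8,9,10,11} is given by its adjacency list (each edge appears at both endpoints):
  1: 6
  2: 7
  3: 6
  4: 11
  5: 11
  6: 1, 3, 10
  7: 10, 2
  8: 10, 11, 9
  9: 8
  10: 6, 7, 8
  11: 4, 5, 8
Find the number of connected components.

1

Component: {1, 2, 3, 4, 5, 6, 7, 8, 9, 10, 11}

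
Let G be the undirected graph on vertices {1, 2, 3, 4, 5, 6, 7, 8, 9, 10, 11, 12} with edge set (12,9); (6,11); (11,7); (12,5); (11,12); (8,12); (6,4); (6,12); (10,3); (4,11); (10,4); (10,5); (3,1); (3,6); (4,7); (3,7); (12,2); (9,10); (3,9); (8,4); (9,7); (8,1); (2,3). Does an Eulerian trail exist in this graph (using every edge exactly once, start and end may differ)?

Yes

Degrees: 1:2, 2:2, 3:6, 4:5, 5:2, 6:4, 7:4, 8:3, 9:4, 10:4, 11:4, 12:6
Odd-degree vertices: 4, 8 (2 total).
With 2 odd-degree vertices and all edges in one connected piece, an Eulerian trail exists (from 4 to 8).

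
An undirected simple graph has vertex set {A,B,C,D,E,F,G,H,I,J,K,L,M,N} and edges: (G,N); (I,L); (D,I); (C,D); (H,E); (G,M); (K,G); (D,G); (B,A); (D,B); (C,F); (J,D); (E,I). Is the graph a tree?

The graph has 14 vertices and 13 edges.
Connected and |E| = |V| - 1, which characterizes a tree.

Yes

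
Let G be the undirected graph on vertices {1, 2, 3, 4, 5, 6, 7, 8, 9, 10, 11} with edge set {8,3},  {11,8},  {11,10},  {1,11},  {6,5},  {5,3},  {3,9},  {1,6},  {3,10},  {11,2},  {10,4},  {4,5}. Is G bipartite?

A valid 2-coloring puts {3, 4, 6, 7, 11} on one side and {1, 2, 5, 8, 9, 10} on the other; every edge crosses between the two sides.

Yes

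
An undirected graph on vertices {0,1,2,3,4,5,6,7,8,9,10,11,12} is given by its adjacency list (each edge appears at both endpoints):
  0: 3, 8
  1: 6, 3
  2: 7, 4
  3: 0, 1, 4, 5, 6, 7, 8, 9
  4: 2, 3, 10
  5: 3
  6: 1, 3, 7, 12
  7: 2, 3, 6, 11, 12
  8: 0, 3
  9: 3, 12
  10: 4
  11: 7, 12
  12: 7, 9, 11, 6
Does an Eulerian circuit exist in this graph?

Degrees: 0:2, 1:2, 2:2, 3:8, 4:3, 5:1, 6:4, 7:5, 8:2, 9:2, 10:1, 11:2, 12:4
4, 5, 7, 10 have odd degree; an Eulerian circuit needs every degree to be even, so none exists.

No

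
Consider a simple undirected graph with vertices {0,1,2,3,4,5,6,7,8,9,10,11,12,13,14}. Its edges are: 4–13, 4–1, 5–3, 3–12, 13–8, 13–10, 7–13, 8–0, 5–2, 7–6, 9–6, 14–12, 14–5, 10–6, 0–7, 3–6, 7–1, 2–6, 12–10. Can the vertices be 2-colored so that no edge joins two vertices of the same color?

Yes

Partition the vertices as {2, 3, 4, 7, 8, 9, 10, 11, 14} vs {0, 1, 5, 6, 12, 13}. Each listed edge has one endpoint in each part, so the graph is bipartite.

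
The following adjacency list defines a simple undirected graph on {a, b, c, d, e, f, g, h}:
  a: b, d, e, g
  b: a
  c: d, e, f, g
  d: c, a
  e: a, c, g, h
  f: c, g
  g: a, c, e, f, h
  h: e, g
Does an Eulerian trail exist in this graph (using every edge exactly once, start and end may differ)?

Degrees: a:4, b:1, c:4, d:2, e:4, f:2, g:5, h:2
Odd-degree vertices: b, g (2 total).
With 2 odd-degree vertices and all edges in one connected piece, an Eulerian trail exists (from b to g).

Yes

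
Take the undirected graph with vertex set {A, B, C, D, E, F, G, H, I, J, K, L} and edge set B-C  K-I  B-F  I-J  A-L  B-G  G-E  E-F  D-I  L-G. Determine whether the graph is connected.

Component: {H}
Component: {D, I, J, K}
Component: {A, B, C, E, F, G, L}
There are 3 separate components, so the graph is not connected.

No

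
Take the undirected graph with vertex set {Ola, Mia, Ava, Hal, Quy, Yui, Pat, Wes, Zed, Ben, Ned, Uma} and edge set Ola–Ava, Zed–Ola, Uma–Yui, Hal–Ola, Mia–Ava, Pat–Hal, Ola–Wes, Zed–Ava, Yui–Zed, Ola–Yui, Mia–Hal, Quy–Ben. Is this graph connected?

No

Component: {Ned}
Component: {Quy, Ben}
Component: {Ola, Mia, Ava, Hal, Yui, Pat, Wes, Zed, Uma}
There are 3 separate components, so the graph is not connected.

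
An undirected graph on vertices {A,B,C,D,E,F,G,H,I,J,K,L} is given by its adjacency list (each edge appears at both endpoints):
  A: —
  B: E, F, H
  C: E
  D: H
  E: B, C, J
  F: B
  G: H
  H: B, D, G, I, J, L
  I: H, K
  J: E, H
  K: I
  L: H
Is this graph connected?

No

Component: {A}
Component: {B, C, D, E, F, G, H, I, J, K, L}
No edge joins these 2 groups, so the graph is disconnected.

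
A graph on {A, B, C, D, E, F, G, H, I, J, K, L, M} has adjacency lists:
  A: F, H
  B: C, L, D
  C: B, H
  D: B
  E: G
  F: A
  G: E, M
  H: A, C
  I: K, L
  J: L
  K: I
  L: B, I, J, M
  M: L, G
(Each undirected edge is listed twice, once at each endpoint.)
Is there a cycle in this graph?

The graph has 13 vertices, 12 edges, and 1 connected component.
Since 12 = 13 - 1, the graph is a forest and contains no cycle.

No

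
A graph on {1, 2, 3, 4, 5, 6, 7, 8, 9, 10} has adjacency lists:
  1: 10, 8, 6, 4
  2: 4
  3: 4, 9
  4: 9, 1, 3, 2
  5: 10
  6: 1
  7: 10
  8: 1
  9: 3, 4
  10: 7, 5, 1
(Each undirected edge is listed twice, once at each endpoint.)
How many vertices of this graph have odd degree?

Degrees: 1:4, 2:1, 3:2, 4:4, 5:1, 6:1, 7:1, 8:1, 9:2, 10:3
Odd-degree vertices: 2, 5, 6, 7, 8, 10.

6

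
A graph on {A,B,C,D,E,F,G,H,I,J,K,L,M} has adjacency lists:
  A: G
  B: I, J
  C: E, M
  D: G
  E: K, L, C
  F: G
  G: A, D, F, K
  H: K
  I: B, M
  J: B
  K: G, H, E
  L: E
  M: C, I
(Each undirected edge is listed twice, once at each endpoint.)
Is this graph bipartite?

Yes

Partition the vertices as {B, E, G, H, M} vs {A, C, D, F, I, J, K, L}. Each listed edge has one endpoint in each part, so the graph is bipartite.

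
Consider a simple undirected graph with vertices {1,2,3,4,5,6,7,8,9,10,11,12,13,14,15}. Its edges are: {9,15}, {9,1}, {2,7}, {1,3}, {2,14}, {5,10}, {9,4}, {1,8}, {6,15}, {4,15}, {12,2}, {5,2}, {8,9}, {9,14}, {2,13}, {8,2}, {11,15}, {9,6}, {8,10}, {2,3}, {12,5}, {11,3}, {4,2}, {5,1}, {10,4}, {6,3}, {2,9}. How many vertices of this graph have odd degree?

6

Degrees: 1:4, 2:9, 3:4, 4:4, 5:4, 6:3, 7:1, 8:4, 9:7, 10:3, 11:2, 12:2, 13:1, 14:2, 15:4
Odd-degree vertices: 2, 6, 7, 9, 10, 13.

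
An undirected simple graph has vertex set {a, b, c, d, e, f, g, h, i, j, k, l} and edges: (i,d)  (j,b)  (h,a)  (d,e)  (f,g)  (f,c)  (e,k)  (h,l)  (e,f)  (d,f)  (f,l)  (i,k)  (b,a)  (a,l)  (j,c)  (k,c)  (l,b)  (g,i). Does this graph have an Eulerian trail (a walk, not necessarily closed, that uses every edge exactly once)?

No

Degrees: a:3, b:3, c:3, d:3, e:3, f:5, g:2, h:2, i:3, j:2, k:3, l:4
Odd-degree vertices: a, b, c, d, e, f, i, k (8 total).
An Eulerian trail requires 0 or 2 odd-degree vertices; here there are 8.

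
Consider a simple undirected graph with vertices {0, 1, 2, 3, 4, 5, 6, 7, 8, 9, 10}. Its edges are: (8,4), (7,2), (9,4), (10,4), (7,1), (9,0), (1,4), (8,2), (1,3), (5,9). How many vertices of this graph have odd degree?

Degrees: 0:1, 1:3, 2:2, 3:1, 4:4, 5:1, 6:0, 7:2, 8:2, 9:3, 10:1
Odd-degree vertices: 0, 1, 3, 5, 9, 10.

6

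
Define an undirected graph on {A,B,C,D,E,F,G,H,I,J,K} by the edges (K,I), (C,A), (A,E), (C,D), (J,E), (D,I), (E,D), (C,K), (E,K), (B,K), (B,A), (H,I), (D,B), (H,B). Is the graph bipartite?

Yes

A valid 2-coloring puts {B, C, E, F, G, I} on one side and {A, D, H, J, K} on the other; every edge crosses between the two sides.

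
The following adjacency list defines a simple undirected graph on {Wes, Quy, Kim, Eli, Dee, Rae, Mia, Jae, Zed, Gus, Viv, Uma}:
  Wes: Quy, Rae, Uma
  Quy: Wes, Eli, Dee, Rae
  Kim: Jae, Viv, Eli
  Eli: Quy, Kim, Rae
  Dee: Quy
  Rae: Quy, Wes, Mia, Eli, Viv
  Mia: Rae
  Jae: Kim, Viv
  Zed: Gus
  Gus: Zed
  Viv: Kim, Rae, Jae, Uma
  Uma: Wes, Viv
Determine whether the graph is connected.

Component: {Zed, Gus}
Component: {Wes, Quy, Kim, Eli, Dee, Rae, Mia, Jae, Viv, Uma}
There are 2 separate components, so the graph is not connected.

No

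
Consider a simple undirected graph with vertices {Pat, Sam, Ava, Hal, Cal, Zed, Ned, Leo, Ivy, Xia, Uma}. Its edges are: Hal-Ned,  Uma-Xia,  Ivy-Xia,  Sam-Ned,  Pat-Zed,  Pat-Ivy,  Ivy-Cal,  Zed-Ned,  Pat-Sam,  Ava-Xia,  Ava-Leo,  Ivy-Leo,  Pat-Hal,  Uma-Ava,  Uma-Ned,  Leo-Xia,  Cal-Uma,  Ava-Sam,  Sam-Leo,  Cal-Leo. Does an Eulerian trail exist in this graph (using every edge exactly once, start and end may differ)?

Degrees: Pat:4, Sam:4, Ava:4, Hal:2, Cal:3, Zed:2, Ned:4, Leo:5, Ivy:4, Xia:4, Uma:4
Odd-degree vertices: Cal, Leo (2 total).
The non-isolated vertices are connected and exactly 2 have odd degree, so an Eulerian trail exists (from Cal to Leo).

Yes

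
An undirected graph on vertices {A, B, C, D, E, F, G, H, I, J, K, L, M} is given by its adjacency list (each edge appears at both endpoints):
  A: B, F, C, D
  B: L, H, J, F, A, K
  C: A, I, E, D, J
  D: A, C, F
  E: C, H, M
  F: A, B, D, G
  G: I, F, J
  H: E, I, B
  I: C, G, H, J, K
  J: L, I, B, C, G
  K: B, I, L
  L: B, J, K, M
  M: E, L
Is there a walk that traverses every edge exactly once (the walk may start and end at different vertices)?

Degrees: A:4, B:6, C:5, D:3, E:3, F:4, G:3, H:3, I:5, J:5, K:3, L:4, M:2
Odd-degree vertices: C, D, E, G, H, I, J, K (8 total).
An Eulerian trail requires 0 or 2 odd-degree vertices; here there are 8.

No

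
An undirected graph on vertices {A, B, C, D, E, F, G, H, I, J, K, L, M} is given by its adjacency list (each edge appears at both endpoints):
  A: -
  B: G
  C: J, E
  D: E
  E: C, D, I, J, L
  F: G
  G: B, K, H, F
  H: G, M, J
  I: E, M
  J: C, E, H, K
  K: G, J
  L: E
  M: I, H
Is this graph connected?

Component: {A}
Component: {B, C, D, E, F, G, H, I, J, K, L, M}
There are 2 separate components, so the graph is not connected.

No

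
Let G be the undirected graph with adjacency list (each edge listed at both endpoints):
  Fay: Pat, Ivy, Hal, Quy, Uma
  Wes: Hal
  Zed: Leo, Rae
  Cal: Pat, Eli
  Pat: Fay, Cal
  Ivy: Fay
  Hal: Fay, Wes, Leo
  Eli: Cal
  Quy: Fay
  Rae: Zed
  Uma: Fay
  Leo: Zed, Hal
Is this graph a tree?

Yes

|V| = 12, |E| = 11.
Connected and |E| = |V| - 1, which characterizes a tree.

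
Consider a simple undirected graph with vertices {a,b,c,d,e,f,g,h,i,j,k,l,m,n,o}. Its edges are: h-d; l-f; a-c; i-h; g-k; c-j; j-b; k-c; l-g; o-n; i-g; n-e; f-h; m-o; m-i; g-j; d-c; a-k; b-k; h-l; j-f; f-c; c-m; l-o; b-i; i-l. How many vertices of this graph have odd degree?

Degrees: a:2, b:3, c:6, d:2, e:1, f:4, g:4, h:4, i:5, j:4, k:4, l:5, m:3, n:2, o:3
Odd-degree vertices: b, e, i, l, m, o.

6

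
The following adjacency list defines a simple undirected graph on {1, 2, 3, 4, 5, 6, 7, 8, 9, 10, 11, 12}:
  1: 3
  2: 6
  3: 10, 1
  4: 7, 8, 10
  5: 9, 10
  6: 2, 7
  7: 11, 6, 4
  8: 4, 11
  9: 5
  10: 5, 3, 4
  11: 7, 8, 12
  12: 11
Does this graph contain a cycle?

The graph has 12 vertices, 12 edges, and 1 connected component.
Since 12 > 12 - 1, a cycle must exist; for instance 4-8-11-7-4.

Yes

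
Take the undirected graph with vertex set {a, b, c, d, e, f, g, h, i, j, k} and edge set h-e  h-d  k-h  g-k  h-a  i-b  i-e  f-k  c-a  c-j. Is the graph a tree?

Yes

|V| = 11, |E| = 10.
Connected and |E| = |V| - 1, which characterizes a tree.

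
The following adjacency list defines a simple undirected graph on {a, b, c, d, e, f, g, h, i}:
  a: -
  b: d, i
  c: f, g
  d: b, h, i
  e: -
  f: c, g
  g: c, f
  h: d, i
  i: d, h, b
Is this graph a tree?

The graph has 9 vertices and 8 edges.
It splits into 4 components, so it cannot be a tree.

No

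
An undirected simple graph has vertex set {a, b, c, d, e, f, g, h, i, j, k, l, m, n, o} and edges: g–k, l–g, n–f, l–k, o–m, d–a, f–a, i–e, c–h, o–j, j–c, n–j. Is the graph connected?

Component: {b}
Component: {e, i}
Component: {g, k, l}
Component: {a, c, d, f, h, j, m, n, o}
There are 4 separate components, so the graph is not connected.

No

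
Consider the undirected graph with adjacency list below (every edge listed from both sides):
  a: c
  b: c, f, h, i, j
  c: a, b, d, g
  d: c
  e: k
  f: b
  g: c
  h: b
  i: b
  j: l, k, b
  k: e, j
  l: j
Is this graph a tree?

The graph has 12 vertices and 11 edges.
It is connected with exactly 11 edges, hence acyclic — it is a tree.

Yes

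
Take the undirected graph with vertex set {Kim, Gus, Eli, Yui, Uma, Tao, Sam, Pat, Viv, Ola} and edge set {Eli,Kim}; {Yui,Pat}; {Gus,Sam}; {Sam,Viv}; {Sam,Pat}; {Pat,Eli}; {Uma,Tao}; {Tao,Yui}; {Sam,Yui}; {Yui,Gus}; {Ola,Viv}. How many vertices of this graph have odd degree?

4

Degrees: Kim:1, Gus:2, Eli:2, Yui:4, Uma:1, Tao:2, Sam:4, Pat:3, Viv:2, Ola:1
Odd-degree vertices: Kim, Uma, Pat, Ola.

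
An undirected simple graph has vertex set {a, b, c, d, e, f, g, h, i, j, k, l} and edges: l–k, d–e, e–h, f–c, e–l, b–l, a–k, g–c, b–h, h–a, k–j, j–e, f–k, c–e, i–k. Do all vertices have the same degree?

No

Degrees: a:2, b:2, c:3, d:1, e:5, f:2, g:1, h:3, i:1, j:2, k:5, l:3
Degrees are not all equal (e.g. deg(d)=1 but deg(e)=5); not regular.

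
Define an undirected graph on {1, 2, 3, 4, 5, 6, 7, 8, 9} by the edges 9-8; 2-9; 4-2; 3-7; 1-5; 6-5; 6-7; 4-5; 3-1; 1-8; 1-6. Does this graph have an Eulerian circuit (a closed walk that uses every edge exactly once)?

Degrees: 1:4, 2:2, 3:2, 4:2, 5:3, 6:3, 7:2, 8:2, 9:2
5, 6 have odd degree; an Eulerian circuit needs every degree to be even, so none exists.

No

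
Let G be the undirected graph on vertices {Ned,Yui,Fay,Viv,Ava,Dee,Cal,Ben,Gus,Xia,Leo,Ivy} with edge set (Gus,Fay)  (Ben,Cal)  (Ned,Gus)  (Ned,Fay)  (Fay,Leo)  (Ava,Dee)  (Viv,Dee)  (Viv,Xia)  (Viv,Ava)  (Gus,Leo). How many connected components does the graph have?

5

Component: {Yui}
Component: {Ivy}
Component: {Cal, Ben}
Component: {Ned, Fay, Gus, Leo}
Component: {Viv, Ava, Dee, Xia}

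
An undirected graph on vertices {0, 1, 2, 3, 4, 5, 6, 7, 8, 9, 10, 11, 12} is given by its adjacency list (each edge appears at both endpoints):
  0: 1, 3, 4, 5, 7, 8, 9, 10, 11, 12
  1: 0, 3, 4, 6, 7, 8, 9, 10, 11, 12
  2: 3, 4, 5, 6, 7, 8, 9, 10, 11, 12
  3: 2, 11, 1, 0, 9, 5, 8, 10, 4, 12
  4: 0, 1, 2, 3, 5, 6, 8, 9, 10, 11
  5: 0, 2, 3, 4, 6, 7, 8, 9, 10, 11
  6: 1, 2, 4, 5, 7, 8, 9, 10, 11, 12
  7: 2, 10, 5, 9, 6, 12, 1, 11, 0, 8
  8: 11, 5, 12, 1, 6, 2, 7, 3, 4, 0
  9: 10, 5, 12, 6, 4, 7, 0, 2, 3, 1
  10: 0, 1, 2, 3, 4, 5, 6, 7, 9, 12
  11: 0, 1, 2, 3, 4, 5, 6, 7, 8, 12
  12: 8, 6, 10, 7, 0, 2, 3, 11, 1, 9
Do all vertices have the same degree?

Yes

Degrees: 0:10, 1:10, 2:10, 3:10, 4:10, 5:10, 6:10, 7:10, 8:10, 9:10, 10:10, 11:10, 12:10
Every vertex has degree 10, so the graph is 10-regular.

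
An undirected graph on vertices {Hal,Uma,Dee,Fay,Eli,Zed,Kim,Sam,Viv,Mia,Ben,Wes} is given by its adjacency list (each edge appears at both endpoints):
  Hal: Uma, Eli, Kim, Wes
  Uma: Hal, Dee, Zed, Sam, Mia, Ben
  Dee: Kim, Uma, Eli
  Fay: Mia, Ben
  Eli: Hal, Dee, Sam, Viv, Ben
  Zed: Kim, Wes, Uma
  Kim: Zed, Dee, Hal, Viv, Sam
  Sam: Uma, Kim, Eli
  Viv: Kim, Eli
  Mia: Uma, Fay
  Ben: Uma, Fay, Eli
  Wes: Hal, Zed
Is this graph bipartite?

Yes

Partition the vertices as {Uma, Fay, Eli, Kim, Wes} vs {Hal, Dee, Zed, Sam, Viv, Mia, Ben}. Each listed edge has one endpoint in each part, so the graph is bipartite.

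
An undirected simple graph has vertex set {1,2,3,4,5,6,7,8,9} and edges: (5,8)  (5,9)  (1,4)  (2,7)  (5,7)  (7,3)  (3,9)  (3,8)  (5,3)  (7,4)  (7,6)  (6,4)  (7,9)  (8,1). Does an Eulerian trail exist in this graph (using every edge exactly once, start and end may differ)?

No

Degrees: 1:2, 2:1, 3:4, 4:3, 5:4, 6:2, 7:6, 8:3, 9:3
Odd-degree vertices: 2, 4, 8, 9 (4 total).
With 4 odd-degree vertices (more than two), no single trail can use every edge.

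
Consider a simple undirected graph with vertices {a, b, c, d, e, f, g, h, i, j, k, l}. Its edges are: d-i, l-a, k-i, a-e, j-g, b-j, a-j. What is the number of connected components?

Component: {c}
Component: {f}
Component: {h}
Component: {d, i, k}
Component: {a, b, e, g, j, l}

5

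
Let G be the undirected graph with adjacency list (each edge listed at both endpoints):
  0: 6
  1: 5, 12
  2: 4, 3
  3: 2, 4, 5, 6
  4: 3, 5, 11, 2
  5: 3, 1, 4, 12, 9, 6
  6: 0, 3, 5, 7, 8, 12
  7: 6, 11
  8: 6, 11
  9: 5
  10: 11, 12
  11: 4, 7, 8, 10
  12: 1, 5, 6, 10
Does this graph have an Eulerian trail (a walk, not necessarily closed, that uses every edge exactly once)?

Degrees: 0:1, 1:2, 2:2, 3:4, 4:4, 5:6, 6:6, 7:2, 8:2, 9:1, 10:2, 11:4, 12:4
Odd-degree vertices: 0, 9 (2 total).
The non-isolated vertices are connected and exactly 2 have odd degree, so an Eulerian trail exists (from 0 to 9).

Yes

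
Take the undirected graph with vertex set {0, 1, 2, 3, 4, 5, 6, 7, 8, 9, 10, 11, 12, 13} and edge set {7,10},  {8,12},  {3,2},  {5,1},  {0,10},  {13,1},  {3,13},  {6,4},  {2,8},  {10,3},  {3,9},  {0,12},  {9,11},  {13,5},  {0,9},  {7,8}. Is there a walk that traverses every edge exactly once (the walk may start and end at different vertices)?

Degrees: 0:3, 1:2, 2:2, 3:4, 4:1, 5:2, 6:1, 7:2, 8:3, 9:3, 10:3, 11:1, 12:2, 13:3
Odd-degree vertices: 0, 4, 6, 8, 9, 10, 11, 13 (8 total).
With 8 odd-degree vertices (more than two), no single trail can use every edge.

No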